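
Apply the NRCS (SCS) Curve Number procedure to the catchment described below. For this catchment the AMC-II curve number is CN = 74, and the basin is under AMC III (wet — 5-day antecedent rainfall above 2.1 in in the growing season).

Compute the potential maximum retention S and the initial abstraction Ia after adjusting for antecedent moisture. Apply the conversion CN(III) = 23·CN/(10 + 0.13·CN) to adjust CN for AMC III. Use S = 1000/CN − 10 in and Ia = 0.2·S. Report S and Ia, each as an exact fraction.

Wet (AMC III): CN(III) = 23·74/(10 + 0.13·74) = 1702/(981/50) = 85100/981 ≈ 86.748
Max retention: S = 1000/(85100/981) − 10 = 1300/851 in (≈ 1.528 in)
Ia = 0.2·(1300/851) = 260/851 in ≈ 0.306 in

S = 1300/851 in ≈ 1.528 in; Ia = 260/851 in ≈ 0.306 in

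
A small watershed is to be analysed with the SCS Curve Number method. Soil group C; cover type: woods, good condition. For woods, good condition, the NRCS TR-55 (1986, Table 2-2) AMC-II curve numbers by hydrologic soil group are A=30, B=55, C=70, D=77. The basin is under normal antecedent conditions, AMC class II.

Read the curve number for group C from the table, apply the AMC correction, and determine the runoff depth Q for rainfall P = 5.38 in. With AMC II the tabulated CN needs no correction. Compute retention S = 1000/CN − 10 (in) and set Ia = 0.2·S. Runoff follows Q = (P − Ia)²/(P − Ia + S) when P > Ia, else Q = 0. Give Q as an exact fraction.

NRCS table: woods, good condition, soil group C → CN(II) = 70
AMC II — tabulated CN = 70 applies directly.
S = 1000/70 − 10 = 30/7 in ≈ 4.286 in
Ia = 0.2S: 0.2·4.286 = 0.857 in (exactly 6/7)
P − Ia = 5.380 − 0.857 = 1583/350 ≈ 4.523 in (> 0, runoff occurs)
Runoff Q = (P−Ia)²/(P−Ia+S) = (4.523)²/(4.523+4.286) = 2505889/1079050 ≈ 2.322 in

Q = 2505889/1079050 in ≈ 2.322 in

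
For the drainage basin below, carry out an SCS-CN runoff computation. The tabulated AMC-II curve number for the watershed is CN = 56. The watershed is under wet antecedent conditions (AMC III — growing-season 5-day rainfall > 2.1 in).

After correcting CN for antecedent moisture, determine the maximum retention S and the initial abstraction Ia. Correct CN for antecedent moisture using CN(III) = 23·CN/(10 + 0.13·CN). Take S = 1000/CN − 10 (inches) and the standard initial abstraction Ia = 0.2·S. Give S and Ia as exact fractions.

S = 550/161 in ≈ 3.416 in; Ia = 110/161 in ≈ 0.683 in

Wet (AMC III): CN(III) = 23·56/(10 + 0.13·56) = 1288/(432/25) = 4025/54 ≈ 74.537
S = 1000/(4025/54) − 10 = 550/161 in ≈ 3.416 in
Ia = 0.2·(550/161) = 110/161 in ≈ 0.683 in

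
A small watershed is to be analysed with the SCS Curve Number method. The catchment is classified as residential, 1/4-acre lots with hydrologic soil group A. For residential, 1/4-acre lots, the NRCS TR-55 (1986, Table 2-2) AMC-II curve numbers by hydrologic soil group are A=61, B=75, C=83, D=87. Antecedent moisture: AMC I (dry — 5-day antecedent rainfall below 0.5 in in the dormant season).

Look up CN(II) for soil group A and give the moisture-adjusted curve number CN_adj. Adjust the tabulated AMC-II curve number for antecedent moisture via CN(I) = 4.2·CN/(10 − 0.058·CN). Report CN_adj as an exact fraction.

CN_adj = 42700/1077 ≈ 39.647

NRCS table: residential, 1/4-acre lots, soil group A → CN(II) = 61
CN(I) from CN(II)=61: (4.2·61)/(10 − 0.058·61) = 42700/1077 ≈ 39.647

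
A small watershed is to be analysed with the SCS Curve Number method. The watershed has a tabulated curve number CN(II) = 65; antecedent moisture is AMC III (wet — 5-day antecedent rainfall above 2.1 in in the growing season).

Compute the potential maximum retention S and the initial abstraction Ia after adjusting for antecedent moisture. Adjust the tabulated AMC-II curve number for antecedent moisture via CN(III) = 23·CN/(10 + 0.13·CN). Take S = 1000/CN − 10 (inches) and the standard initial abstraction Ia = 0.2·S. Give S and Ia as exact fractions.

Wet (AMC III): CN(III) = 23·65/(10 + 0.13·65) = 1495/(369/20) = 29900/369 ≈ 81.030
Max retention: S = 1000/(29900/369) − 10 = 700/299 in (≈ 2.341 in)
Ia = 0.2S: 0.2·2.341 = 0.468 in (exactly 140/299)

S = 700/299 in ≈ 2.341 in; Ia = 140/299 in ≈ 0.468 in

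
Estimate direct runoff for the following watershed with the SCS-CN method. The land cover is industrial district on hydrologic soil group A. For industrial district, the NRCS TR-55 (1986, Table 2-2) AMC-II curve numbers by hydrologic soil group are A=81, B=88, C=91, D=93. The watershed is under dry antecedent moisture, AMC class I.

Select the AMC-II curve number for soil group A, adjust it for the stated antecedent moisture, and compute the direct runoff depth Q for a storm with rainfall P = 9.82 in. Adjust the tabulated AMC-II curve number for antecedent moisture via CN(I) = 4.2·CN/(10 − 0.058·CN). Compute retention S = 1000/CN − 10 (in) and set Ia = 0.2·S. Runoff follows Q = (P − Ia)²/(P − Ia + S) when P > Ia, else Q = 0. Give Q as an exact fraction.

Q = 547882716481/103351994550 in ≈ 5.301 in

NRCS table: industrial district, soil group A → CN(II) = 81
Adjust CN=81 to AMC I: 4.2·81/(10 − 0.058·81) → (1701/5) ÷ (2651/500) = 170100/2651 ≈ 64.164
Retention S: 1000/CN − 10 with CN=64.164 → S = 9500/1701 ≈ 5.585 in
Ia = 0.2·(9500/1701) = 1900/1701 in ≈ 1.117 in
Since P=9.820 > Ia=1.117: effective rainfall P−Ia = 740191/85050 in
Q = (740191/85050)²/((740191/85050) + 9500/1701) = (547882716481/7233502500)/(1215191/85050) = 547882716481/103351994550 in ≈ 5.301 in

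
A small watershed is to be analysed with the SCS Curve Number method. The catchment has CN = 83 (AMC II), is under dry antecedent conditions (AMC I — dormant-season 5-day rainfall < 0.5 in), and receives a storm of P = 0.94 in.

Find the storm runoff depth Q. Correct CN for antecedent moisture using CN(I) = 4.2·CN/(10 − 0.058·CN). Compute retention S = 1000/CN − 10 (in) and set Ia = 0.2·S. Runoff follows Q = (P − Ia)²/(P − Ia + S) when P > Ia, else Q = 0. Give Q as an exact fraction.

Q = 0 in ≈ 0.000 in

Dry (AMC I): CN(I) = 4.2·83/(10 − 0.058·83) = (1743/5)/(2593/500) = 174300/2593 ≈ 67.219
Max retention: S = 1000/(174300/2593) − 10 = 8500/1743 in (≈ 4.877 in)
Ia = 0.2·(8500/1743) = 1700/1743 in ≈ 0.975 in
P = 0.940 ≤ Ia = 0.975 in: entire storm abstracted, Q = 0.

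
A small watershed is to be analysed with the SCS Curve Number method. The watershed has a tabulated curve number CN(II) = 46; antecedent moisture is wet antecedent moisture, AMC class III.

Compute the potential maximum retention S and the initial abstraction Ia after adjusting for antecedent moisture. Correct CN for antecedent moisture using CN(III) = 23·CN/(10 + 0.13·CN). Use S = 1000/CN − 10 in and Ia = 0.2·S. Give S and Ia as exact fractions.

S = 2700/529 in ≈ 5.104 in; Ia = 540/529 in ≈ 1.021 in

Adjust CN=46 to AMC III: 23·46/(10 + 0.13·46) → 1058 ÷ (799/50) = 52900/799 ≈ 66.208
S = 1000/(52900/799) − 10 = 2700/529 in ≈ 5.104 in
Ia = 0.2·(2700/529) = 540/529 in ≈ 1.021 in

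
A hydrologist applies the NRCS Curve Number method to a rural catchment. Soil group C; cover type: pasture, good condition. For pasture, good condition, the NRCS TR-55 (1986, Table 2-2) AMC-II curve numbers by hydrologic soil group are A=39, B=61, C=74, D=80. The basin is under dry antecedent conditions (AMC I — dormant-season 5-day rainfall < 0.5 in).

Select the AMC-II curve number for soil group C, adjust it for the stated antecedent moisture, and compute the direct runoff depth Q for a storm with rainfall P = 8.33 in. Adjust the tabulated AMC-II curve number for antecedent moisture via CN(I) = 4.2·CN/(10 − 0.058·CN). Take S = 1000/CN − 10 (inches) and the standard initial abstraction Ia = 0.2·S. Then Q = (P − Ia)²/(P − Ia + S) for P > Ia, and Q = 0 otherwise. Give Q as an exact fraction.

NRCS table: pasture, good condition, soil group C → CN(II) = 74
Adjust CN=74 to AMC I: 4.2·74/(10 − 0.058·74) → (1554/5) ÷ (1427/250) = 77700/1427 ≈ 54.450
S = 1000/(77700/1427) − 10 = 6500/777 in ≈ 8.366 in
Ia = 0.2·(6500/777) = 1300/777 in ≈ 1.673 in
Excess rainfall: 8.330 − 1.673 = 6.657 in; P > Ia so Q > 0
Runoff Q = (P−Ia)²/(P−Ia+S) = (6.657)²/(6.657+8.366) = 267538252081/90694625700 ≈ 2.950 in

Q = 267538252081/90694625700 in ≈ 2.950 in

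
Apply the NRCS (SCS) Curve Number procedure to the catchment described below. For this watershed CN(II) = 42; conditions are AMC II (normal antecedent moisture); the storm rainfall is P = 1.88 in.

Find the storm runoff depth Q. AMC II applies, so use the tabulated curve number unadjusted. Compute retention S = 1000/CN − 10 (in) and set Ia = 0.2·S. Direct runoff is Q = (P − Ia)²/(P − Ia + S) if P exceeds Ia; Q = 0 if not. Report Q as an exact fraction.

Q = 0 in ≈ 0.000 in

Average conditions: CN = 42 (no AMC adjustment).
S = 1000/42 − 10 = 290/21 in ≈ 13.810 in
Initial abstraction Ia = S/5 = (290/21)/5 = 58/21 ≈ 2.762 in
P = 1.880 ≤ Ia = 2.762 in: entire storm abstracted, Q = 0.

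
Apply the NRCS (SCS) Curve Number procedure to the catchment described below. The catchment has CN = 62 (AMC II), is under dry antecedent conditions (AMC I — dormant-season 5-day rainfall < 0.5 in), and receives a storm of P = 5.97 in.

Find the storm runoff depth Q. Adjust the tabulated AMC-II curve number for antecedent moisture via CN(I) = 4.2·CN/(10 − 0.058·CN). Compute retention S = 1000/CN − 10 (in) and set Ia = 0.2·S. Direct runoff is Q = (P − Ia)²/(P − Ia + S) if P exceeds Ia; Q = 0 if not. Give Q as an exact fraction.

Dry (AMC I): CN(I) = 4.2·62/(10 − 0.058·62) = (1302/5)/(1601/250) = 65100/1601 ≈ 40.662
Retention S: 1000/CN − 10 with CN=40.662 → S = 9500/651 ≈ 14.593 in
Ia = 0.2S: 0.2·14.593 = 2.919 in (exactly 1900/651)
Excess rainfall: 5.970 − 2.919 = 3.051 in; P > Ia so Q > 0
Q: (198647/65100)² ÷ (1148647/65100) = 39460630609/74776919700 in (≈ 0.528 in)

Q = 39460630609/74776919700 in ≈ 0.528 in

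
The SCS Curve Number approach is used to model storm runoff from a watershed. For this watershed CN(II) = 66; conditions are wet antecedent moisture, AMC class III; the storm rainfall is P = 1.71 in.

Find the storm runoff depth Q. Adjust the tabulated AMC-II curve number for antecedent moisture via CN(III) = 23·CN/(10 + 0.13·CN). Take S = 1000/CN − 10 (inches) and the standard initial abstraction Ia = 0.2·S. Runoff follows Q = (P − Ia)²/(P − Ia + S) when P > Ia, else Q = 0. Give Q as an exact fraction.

Adjust CN=66 to AMC III: 23·66/(10 + 0.13·66) → 1518 ÷ (929/50) = 75900/929 ≈ 81.701
S = 1000/(75900/929) − 10 = 1700/759 in ≈ 2.240 in
Initial abstraction Ia = S/5 = (1700/759)/5 = 340/759 ≈ 0.448 in
Since P=1.710 > Ia=0.448: effective rainfall P−Ia = 95789/75900 in
Runoff Q = (P−Ia)²/(P−Ia+S) = (1.262)²/(1.262+2.240) = 9175532521/20173385100 ≈ 0.455 in

Q = 9175532521/20173385100 in ≈ 0.455 in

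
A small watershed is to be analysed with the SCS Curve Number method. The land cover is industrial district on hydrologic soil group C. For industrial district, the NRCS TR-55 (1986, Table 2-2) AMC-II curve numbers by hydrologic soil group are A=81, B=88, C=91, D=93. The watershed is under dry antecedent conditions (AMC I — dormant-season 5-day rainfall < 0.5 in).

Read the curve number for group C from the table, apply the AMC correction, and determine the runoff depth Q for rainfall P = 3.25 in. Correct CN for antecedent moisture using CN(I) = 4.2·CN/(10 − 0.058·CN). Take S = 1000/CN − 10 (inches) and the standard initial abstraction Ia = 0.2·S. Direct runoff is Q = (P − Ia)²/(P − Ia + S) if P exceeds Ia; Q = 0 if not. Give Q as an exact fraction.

Q = 50140561/33330388 in ≈ 1.504 in

NRCS table: industrial district, soil group C → CN(II) = 91
Dry (AMC I): CN(I) = 4.2·91/(10 − 0.058·91) = (1911/5)/(2361/500) = 63700/787 ≈ 80.940
Max retention: S = 1000/(63700/787) − 10 = 1500/637 in (≈ 2.355 in)
Ia = 0.2S: 0.2·2.355 = 0.471 in (exactly 300/637)
Excess rainfall: 3.250 − 0.471 = 2.779 in; P > Ia so Q > 0
Q = (7081/2548)²/((7081/2548) + 1500/637) = (50140561/6492304)/(13081/2548) = 50140561/33330388 in ≈ 1.504 in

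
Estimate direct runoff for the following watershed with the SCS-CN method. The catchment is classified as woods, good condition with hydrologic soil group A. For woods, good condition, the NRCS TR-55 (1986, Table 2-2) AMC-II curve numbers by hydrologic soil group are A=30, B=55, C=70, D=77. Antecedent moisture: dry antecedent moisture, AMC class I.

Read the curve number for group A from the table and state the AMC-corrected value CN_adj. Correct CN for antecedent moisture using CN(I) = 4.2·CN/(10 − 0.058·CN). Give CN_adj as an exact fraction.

NRCS table: woods, good condition, soil group A → CN(II) = 30
CN(I) from CN(II)=30: (4.2·30)/(10 − 0.058·30) = 900/59 ≈ 15.254

CN_adj = 900/59 ≈ 15.254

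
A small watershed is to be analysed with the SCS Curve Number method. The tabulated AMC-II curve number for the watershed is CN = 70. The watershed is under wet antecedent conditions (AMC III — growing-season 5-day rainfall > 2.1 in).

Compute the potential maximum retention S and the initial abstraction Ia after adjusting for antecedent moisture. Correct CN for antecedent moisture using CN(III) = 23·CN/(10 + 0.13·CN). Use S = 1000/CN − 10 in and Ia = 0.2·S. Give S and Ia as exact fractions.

S = 300/161 in ≈ 1.863 in; Ia = 60/161 in ≈ 0.373 in

Adjust CN=70 to AMC III: 23·70/(10 + 0.13·70) → 1610 ÷ (191/10) = 16100/191 ≈ 84.293
Max retention: S = 1000/(16100/191) − 10 = 300/161 in (≈ 1.863 in)
Ia = 0.2S: 0.2·1.863 = 0.373 in (exactly 60/161)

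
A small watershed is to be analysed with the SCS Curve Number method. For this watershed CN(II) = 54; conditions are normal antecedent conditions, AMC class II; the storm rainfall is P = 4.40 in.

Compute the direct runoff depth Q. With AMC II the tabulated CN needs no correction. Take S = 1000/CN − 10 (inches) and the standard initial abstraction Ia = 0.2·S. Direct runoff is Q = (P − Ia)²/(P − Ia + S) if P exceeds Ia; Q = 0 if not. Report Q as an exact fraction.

Q = 66248/102195 in ≈ 0.648 in

CN(II) = 54; AMC II needs no correction.
Max retention: S = 1000/54 − 10 = 230/27 in (≈ 8.519 in)
Initial abstraction Ia = S/5 = (230/27)/5 = 46/27 ≈ 1.704 in
P − Ia = 4.400 − 1.704 = 364/135 ≈ 2.696 in (> 0, runoff occurs)
Q = (364/135)²/((364/135) + 230/27) = (132496/18225)/(1514/135) = 66248/102195 in ≈ 0.648 in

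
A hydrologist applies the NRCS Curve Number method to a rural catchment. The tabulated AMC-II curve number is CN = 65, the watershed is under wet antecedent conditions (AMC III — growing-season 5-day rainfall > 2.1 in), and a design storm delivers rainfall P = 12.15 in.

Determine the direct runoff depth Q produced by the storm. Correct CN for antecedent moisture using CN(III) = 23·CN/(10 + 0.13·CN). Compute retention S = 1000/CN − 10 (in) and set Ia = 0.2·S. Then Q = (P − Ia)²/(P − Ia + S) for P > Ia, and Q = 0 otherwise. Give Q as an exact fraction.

Q = 4880000449/501464860 in ≈ 9.731 in

Adjust CN=65 to AMC III: 23·65/(10 + 0.13·65) → 1495 ÷ (369/20) = 29900/369 ≈ 81.030
S = 1000/(29900/369) − 10 = 700/299 in ≈ 2.341 in
Ia = 0.2·(700/299) = 140/299 in ≈ 0.468 in
Excess rainfall: 12.150 − 0.468 = 11.682 in; P > Ia so Q > 0
Runoff Q = (P−Ia)²/(P−Ia+S) = (11.682)²/(11.682+2.341) = 4880000449/501464860 ≈ 9.731 in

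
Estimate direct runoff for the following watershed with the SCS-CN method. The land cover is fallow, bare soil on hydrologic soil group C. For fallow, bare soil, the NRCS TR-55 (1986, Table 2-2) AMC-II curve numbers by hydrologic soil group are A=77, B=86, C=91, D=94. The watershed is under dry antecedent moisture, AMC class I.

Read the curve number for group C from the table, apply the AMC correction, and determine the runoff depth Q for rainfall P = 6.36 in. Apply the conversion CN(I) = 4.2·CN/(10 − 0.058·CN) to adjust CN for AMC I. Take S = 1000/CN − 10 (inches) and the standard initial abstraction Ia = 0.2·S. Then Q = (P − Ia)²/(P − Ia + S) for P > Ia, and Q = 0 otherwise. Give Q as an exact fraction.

NRCS table: fallow, bare soil, soil group C → CN(II) = 91
CN(I) from CN(II)=91: (4.2·91)/(10 − 0.058·91) = 63700/787 ≈ 80.940
Max retention: S = 1000/(63700/787) − 10 = 1500/637 in (≈ 2.355 in)
Ia = 0.2·(1500/637) = 300/637 in ≈ 0.471 in
Since P=6.360 > Ia=0.471: effective rainfall P−Ia = 93783/15925 in
Q = (93783/15925)²/((93783/15925) + 1500/637) = (8795251089/253605625)/(131283/15925) = 977250121/232297975 in ≈ 4.207 in

Q = 977250121/232297975 in ≈ 4.207 in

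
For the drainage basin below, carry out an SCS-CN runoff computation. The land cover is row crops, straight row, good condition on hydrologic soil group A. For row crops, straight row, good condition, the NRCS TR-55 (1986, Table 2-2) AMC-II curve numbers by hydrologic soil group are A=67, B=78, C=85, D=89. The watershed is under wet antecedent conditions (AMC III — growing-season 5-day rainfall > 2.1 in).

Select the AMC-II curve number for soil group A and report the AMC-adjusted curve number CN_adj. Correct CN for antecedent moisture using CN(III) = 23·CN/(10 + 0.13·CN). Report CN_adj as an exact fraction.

NRCS table: row crops, straight row, good condition, soil group A → CN(II) = 67
CN(III) from CN(II)=67: (23·67)/(10 + 0.13·67) = 154100/1871 ≈ 82.362

CN_adj = 154100/1871 ≈ 82.362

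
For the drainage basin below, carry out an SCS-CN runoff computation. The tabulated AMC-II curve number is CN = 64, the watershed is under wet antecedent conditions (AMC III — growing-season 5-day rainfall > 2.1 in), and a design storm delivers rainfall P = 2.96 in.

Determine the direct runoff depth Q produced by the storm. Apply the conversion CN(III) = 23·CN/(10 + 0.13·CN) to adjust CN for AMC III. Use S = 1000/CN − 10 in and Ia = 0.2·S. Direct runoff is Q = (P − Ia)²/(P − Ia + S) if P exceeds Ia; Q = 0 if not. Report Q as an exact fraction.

Wet (AMC III): CN(III) = 23·64/(10 + 0.13·64) = 1472/(458/25) = 18400/229 ≈ 80.349
Max retention: S = 1000/(18400/229) − 10 = 225/92 in (≈ 2.446 in)
Ia = 0.2S: 0.2·2.446 = 0.489 in (exactly 45/92)
Excess rainfall: 2.960 − 0.489 = 2.471 in; P > Ia so Q > 0
Q: (5683/2300)² ÷ (2827/575) = 32296489/26008400 in (≈ 1.242 in)

Q = 32296489/26008400 in ≈ 1.242 in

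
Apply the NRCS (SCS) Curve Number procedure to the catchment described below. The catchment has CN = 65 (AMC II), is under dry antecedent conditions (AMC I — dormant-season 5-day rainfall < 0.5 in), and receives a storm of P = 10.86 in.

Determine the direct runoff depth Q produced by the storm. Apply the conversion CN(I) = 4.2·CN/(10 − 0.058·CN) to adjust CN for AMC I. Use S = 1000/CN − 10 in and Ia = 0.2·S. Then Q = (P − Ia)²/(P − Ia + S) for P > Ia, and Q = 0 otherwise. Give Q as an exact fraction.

Adjust CN=65 to AMC I: 4.2·65/(10 − 0.058·65) → 273 ÷ (623/100) = 3900/89 ≈ 43.820
Max retention: S = 1000/(3900/89) − 10 = 500/39 in (≈ 12.821 in)
Ia = 0.2S: 0.2·12.821 = 2.564 in (exactly 100/39)
P − Ia = 10.860 − 2.564 = 16177/1950 ≈ 8.296 in (> 0, runoff occurs)
Q: (16177/1950)² ÷ (41177/1950) = 261695329/80295150 in (≈ 3.259 in)

Q = 261695329/80295150 in ≈ 3.259 in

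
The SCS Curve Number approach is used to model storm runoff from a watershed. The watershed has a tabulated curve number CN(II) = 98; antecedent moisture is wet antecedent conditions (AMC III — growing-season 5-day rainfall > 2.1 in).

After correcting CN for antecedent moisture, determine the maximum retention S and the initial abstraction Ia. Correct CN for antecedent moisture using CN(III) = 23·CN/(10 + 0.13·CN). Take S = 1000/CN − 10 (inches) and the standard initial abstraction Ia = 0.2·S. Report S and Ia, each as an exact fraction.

S = 100/1127 in ≈ 0.089 in; Ia = 20/1127 in ≈ 0.018 in

CN(III) from CN(II)=98: (23·98)/(10 + 0.13·98) = 112700/1137 ≈ 99.120
S = 1000/(112700/1137) − 10 = 100/1127 in ≈ 0.089 in
Initial abstraction Ia = S/5 = (100/1127)/5 = 20/1127 ≈ 0.018 in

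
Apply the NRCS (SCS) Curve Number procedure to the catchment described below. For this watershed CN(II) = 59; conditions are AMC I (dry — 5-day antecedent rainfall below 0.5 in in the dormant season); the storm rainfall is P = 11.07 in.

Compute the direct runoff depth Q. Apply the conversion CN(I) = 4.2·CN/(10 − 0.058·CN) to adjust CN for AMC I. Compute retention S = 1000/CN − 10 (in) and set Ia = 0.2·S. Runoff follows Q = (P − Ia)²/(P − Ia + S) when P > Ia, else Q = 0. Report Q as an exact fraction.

Q = 22551771569/9100826700 in ≈ 2.478 in

Adjust CN=59 to AMC I: 4.2·59/(10 − 0.058·59) → (1239/5) ÷ (3289/500) = 123900/3289 ≈ 37.671
Retention S: 1000/CN − 10 with CN=37.671 → S = 20500/1239 ≈ 16.546 in
Initial abstraction Ia = S/5 = (20500/1239)/5 = 4100/1239 ≈ 3.309 in
P − Ia = 11.070 − 3.309 = 961573/123900 ≈ 7.761 in (> 0, runoff occurs)
Q: (961573/123900)² ÷ (3011573/123900) = 22551771569/9100826700 in (≈ 2.478 in)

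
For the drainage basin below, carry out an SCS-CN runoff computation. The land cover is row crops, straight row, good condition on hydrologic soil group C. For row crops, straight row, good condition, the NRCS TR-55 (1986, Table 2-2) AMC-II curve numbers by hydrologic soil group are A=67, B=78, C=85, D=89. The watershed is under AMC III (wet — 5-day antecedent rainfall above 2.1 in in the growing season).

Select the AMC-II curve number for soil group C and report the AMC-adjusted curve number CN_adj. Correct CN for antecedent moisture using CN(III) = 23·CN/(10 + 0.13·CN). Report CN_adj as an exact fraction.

NRCS table: row crops, straight row, good condition, soil group C → CN(II) = 85
CN(III) from CN(II)=85: (23·85)/(10 + 0.13·85) = 39100/421 ≈ 92.874

CN_adj = 39100/421 ≈ 92.874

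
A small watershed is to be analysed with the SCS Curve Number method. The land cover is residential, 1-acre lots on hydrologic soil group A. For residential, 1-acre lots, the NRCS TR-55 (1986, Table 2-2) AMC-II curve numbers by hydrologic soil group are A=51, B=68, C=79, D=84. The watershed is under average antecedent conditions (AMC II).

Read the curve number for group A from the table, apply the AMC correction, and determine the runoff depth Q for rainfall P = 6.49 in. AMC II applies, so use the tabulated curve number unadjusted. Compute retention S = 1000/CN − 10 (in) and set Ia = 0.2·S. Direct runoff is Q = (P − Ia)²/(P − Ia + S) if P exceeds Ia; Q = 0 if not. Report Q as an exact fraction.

NRCS table: residential, 1-acre lots, soil group A → CN(II) = 51
Average conditions: CN = 51 (no AMC adjustment).
Max retention: S = 1000/51 − 10 = 490/51 in (≈ 9.608 in)
Initial abstraction Ia = S/5 = (490/51)/5 = 98/51 ≈ 1.922 in
Excess rainfall: 6.490 − 1.922 = 4.568 in; P > Ia so Q > 0
Runoff Q = (P−Ia)²/(P−Ia+S) = (4.568)²/(4.568+9.608) = 542843401/368724900 ≈ 1.472 in

Q = 542843401/368724900 in ≈ 1.472 in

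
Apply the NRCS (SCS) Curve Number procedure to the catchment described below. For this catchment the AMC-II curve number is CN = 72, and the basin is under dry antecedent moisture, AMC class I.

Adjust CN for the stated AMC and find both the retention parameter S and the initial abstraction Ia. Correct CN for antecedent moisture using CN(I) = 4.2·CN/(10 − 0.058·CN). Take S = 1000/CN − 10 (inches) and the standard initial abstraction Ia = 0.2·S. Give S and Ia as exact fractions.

Dry (AMC I): CN(I) = 4.2·72/(10 − 0.058·72) = (1512/5)/(728/125) = 675/13 ≈ 51.923
Max retention: S = 1000/(675/13) − 10 = 250/27 in (≈ 9.259 in)
Ia = 0.2·(250/27) = 50/27 in ≈ 1.852 in

S = 250/27 in ≈ 9.259 in; Ia = 50/27 in ≈ 1.852 in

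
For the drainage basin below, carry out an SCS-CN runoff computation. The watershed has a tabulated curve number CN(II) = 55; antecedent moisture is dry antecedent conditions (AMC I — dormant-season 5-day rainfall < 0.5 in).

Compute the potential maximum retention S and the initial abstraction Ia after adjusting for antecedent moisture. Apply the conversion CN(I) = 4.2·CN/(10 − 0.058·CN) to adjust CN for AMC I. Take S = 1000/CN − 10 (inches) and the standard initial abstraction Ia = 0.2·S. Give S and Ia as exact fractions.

S = 1500/77 in ≈ 19.481 in; Ia = 300/77 in ≈ 3.896 in

CN(I) from CN(II)=55: (4.2·55)/(10 − 0.058·55) = 7700/227 ≈ 33.921
S = 1000/(7700/227) − 10 = 1500/77 in ≈ 19.481 in
Ia = 0.2S: 0.2·19.481 = 3.896 in (exactly 300/77)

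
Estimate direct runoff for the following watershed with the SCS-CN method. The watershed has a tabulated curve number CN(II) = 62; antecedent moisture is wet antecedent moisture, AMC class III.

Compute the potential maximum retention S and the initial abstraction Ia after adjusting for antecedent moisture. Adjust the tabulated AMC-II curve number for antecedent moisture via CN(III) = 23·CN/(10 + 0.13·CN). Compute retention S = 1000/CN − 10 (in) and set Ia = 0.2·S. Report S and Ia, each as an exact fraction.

Adjust CN=62 to AMC III: 23·62/(10 + 0.13·62) → 1426 ÷ (903/50) = 71300/903 ≈ 78.959
S = 1000/(71300/903) − 10 = 1900/713 in ≈ 2.665 in
Ia = 0.2S: 0.2·2.665 = 0.533 in (exactly 380/713)

S = 1900/713 in ≈ 2.665 in; Ia = 380/713 in ≈ 0.533 in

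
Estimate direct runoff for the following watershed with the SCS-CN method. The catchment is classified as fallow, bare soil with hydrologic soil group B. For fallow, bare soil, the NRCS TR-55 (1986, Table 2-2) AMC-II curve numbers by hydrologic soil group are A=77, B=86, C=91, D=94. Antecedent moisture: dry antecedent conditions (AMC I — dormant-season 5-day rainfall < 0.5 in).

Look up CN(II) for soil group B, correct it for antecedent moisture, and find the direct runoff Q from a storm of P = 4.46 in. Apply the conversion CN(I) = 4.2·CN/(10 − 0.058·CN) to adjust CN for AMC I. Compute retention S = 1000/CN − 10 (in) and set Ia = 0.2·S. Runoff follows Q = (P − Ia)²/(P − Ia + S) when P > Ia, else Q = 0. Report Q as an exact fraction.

NRCS table: fallow, bare soil, soil group B → CN(II) = 86
CN(I) from CN(II)=86: (4.2·86)/(10 − 0.058·86) = 12900/179 ≈ 72.067
Retention S: 1000/CN − 10 with CN=72.067 → S = 500/129 ≈ 3.876 in
Ia = 0.2S: 0.2·3.876 = 0.775 in (exactly 100/129)
P − Ia = 4.460 − 0.775 = 23767/6450 ≈ 3.685 in (> 0, runoff occurs)
Q: (23767/6450)² ÷ (48767/6450) = 564870289/314547150 in (≈ 1.796 in)

Q = 564870289/314547150 in ≈ 1.796 in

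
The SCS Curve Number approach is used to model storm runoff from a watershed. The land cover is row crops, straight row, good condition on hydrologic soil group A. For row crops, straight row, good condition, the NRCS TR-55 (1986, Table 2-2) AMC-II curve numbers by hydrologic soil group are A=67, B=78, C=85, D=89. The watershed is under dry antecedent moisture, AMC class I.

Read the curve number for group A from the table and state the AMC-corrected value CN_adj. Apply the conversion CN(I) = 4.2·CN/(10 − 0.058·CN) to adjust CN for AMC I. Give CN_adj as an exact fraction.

CN_adj = 46900/1019 ≈ 46.026

NRCS table: row crops, straight row, good condition, soil group A → CN(II) = 67
Adjust CN=67 to AMC I: 4.2·67/(10 − 0.058·67) → (1407/5) ÷ (3057/500) = 46900/1019 ≈ 46.026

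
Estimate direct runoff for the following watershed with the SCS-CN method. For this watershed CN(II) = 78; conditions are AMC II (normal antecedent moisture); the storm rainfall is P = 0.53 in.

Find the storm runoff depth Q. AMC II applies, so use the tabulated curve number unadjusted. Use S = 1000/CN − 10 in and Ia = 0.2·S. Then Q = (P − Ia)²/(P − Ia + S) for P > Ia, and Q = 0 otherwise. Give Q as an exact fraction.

Average conditions: CN = 78 (no AMC adjustment).
Max retention: S = 1000/78 − 10 = 110/39 in (≈ 2.821 in)
Initial abstraction Ia = S/5 = (110/39)/5 = 22/39 ≈ 0.564 in
P = 0.530 ≤ Ia = 0.564 in: entire storm abstracted, Q = 0.

Q = 0 in ≈ 0.000 in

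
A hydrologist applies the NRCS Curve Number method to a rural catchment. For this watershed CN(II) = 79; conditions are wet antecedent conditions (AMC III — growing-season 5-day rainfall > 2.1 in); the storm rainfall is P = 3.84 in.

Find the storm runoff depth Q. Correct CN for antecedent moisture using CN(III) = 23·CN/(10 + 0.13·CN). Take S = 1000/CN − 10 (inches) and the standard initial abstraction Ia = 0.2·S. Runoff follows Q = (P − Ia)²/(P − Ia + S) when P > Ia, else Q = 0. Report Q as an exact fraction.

Q = 186622921/68273775 in ≈ 2.733 in

CN(III) from CN(II)=79: (23·79)/(10 + 0.13·79) = 181700/2027 ≈ 89.640
Max retention: S = 1000/(181700/2027) − 10 = 2100/1817 in (≈ 1.156 in)
Ia = 0.2·(2100/1817) = 420/1817 in ≈ 0.231 in
Since P=3.840 > Ia=0.231: effective rainfall P−Ia = 163932/45425 in
Q = (163932/45425)²/((163932/45425) + 2100/1817) = (26873700624/2063430625)/(216432/45425) = 186622921/68273775 in ≈ 2.733 in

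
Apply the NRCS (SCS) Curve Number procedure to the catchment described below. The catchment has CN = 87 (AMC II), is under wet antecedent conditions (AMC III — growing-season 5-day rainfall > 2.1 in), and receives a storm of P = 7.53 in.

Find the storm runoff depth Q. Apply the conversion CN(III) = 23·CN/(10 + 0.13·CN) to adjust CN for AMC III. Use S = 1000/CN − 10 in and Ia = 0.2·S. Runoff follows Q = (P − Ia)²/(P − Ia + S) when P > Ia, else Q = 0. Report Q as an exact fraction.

Q = 2192629447009/322311675300 in ≈ 6.803 in

CN(III) from CN(II)=87: (23·87)/(10 + 0.13·87) = 200100/2131 ≈ 93.900
S = 1000/(200100/2131) − 10 = 1300/2001 in ≈ 0.650 in
Initial abstraction Ia = S/5 = (1300/2001)/5 = 260/2001 ≈ 0.130 in
Since P=7.530 > Ia=0.130: effective rainfall P−Ia = 1480753/200100 in
Q = (1480753/200100)²/((1480753/200100) + 1300/2001) = (2192629447009/40040010000)/(1610753/200100) = 2192629447009/322311675300 in ≈ 6.803 in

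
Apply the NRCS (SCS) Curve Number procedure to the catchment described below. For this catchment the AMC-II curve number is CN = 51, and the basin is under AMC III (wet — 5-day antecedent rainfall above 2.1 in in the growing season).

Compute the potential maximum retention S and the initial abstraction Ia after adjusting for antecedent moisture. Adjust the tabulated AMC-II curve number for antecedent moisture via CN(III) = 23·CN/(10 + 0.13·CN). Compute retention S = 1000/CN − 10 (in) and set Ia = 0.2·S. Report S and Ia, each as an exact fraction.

S = 4900/1173 in ≈ 4.177 in; Ia = 980/1173 in ≈ 0.835 in

Wet (AMC III): CN(III) = 23·51/(10 + 0.13·51) = 1173/(1663/100) = 117300/1663 ≈ 70.535
S = 1000/(117300/1663) − 10 = 4900/1173 in ≈ 4.177 in
Ia = 0.2·(4900/1173) = 980/1173 in ≈ 0.835 in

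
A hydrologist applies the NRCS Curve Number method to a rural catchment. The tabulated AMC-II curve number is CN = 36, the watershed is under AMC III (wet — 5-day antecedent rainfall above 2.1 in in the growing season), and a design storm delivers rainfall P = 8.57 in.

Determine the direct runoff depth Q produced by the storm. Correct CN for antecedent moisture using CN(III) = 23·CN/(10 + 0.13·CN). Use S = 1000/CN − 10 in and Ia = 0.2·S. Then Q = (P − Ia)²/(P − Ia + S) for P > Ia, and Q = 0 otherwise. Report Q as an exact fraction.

Q = 21140869201/6321759300 in ≈ 3.344 in

Adjust CN=36 to AMC III: 23·36/(10 + 0.13·36) → 828 ÷ (367/25) = 20700/367 ≈ 56.403
Max retention: S = 1000/(20700/367) − 10 = 1600/207 in (≈ 7.729 in)
Initial abstraction Ia = S/5 = (1600/207)/5 = 320/207 ≈ 1.546 in
P − Ia = 8.570 − 1.546 = 145399/20700 ≈ 7.024 in (> 0, runoff occurs)
Q: (145399/20700)² ÷ (305399/20700) = 21140869201/6321759300 in (≈ 3.344 in)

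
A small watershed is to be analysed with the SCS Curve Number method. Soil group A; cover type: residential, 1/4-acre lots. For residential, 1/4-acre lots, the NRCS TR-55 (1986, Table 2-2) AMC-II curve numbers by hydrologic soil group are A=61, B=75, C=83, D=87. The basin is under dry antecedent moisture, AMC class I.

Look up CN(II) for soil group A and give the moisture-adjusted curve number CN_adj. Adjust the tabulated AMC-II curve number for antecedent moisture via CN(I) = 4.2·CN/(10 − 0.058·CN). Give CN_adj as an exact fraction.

CN_adj = 42700/1077 ≈ 39.647

NRCS table: residential, 1/4-acre lots, soil group A → CN(II) = 61
Adjust CN=61 to AMC I: 4.2·61/(10 − 0.058·61) → (1281/5) ÷ (3231/500) = 42700/1077 ≈ 39.647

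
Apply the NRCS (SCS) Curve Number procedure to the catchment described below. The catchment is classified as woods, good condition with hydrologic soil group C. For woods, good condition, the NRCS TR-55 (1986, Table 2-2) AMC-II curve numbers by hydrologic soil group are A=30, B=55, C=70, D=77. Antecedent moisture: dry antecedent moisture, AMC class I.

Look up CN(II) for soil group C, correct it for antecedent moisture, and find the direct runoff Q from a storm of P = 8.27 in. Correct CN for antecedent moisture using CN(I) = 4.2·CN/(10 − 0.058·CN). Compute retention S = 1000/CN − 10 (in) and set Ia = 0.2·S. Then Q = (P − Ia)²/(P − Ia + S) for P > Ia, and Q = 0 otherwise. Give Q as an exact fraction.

Q = 931653529/394562700 in ≈ 2.361 in

NRCS table: woods, good condition, soil group C → CN(II) = 70
CN(I) from CN(II)=70: (4.2·70)/(10 − 0.058·70) = 4900/99 ≈ 49.495
Max retention: S = 1000/(4900/99) − 10 = 500/49 in (≈ 10.204 in)
Initial abstraction Ia = S/5 = (500/49)/5 = 100/49 ≈ 2.041 in
P − Ia = 8.270 − 2.041 = 30523/4900 ≈ 6.229 in (> 0, runoff occurs)
Runoff Q = (P−Ia)²/(P−Ia+S) = (6.229)²/(6.229+10.204) = 931653529/394562700 ≈ 2.361 in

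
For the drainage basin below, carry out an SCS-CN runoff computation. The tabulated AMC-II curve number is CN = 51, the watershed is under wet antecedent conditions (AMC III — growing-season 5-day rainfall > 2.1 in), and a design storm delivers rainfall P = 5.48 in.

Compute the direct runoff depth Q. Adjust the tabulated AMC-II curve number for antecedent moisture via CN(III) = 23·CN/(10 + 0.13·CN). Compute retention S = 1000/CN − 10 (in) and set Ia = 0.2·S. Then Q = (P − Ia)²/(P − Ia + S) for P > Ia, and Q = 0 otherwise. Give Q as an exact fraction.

Adjust CN=51 to AMC III: 23·51/(10 + 0.13·51) → 1173 ÷ (1663/100) = 117300/1663 ≈ 70.535
Max retention: S = 1000/(117300/1663) − 10 = 4900/1173 in (≈ 4.177 in)
Ia = 0.2S: 0.2·4.177 = 0.835 in (exactly 980/1173)
Excess rainfall: 5.480 − 0.835 = 4.645 in; P > Ia so Q > 0
Runoff Q = (P−Ia)²/(P−Ia+S) = (4.645)²/(4.645+4.177) = 18550712401/7586406825 ≈ 2.445 in

Q = 18550712401/7586406825 in ≈ 2.445 in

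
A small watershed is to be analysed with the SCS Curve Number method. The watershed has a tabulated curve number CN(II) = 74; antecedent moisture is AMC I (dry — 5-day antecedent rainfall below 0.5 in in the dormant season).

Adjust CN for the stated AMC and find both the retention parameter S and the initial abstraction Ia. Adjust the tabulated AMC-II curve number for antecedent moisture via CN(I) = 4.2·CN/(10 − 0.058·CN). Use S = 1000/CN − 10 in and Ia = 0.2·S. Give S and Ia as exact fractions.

Dry (AMC I): CN(I) = 4.2·74/(10 − 0.058·74) = (1554/5)/(1427/250) = 77700/1427 ≈ 54.450
Max retention: S = 1000/(77700/1427) − 10 = 6500/777 in (≈ 8.366 in)
Ia = 0.2·(6500/777) = 1300/777 in ≈ 1.673 in

S = 6500/777 in ≈ 8.366 in; Ia = 1300/777 in ≈ 1.673 in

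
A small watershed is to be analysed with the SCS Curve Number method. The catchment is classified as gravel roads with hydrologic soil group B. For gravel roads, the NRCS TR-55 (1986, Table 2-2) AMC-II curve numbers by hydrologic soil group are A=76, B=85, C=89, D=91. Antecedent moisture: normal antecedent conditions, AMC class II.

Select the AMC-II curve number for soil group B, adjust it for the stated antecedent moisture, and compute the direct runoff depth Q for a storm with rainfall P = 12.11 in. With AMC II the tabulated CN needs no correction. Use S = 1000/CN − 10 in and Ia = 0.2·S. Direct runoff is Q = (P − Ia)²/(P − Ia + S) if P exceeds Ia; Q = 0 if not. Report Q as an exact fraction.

NRCS table: gravel roads, soil group B → CN(II) = 85
Average conditions: CN = 85 (no AMC adjustment).
Retention S: 1000/CN − 10 with CN=85.000 → S = 30/17 ≈ 1.765 in
Ia = 0.2S: 0.2·1.765 = 0.353 in (exactly 6/17)
P − Ia = 12.110 − 0.353 = 19987/1700 ≈ 11.757 in (> 0, runoff occurs)
Q: (19987/1700)² ÷ (22987/1700) = 399480169/39077900 in (≈ 10.223 in)

Q = 399480169/39077900 in ≈ 10.223 in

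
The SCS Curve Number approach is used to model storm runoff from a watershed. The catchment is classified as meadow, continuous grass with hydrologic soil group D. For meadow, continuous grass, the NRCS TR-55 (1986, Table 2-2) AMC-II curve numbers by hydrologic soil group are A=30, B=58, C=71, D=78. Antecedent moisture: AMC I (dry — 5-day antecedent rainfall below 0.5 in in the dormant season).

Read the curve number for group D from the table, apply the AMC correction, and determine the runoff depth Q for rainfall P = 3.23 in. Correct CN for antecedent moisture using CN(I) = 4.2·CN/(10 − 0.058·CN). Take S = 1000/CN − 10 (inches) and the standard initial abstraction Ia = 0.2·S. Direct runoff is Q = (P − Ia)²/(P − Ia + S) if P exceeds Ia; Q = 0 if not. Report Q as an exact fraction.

NRCS table: meadow, continuous grass, soil group D → CN(II) = 78
CN(I) from CN(II)=78: (4.2·78)/(10 − 0.058·78) = 81900/1369 ≈ 59.825
S = 1000/(81900/1369) − 10 = 5500/819 in ≈ 6.716 in
Ia = 0.2S: 0.2·6.716 = 1.343 in (exactly 1100/819)
P − Ia = 3.230 − 1.343 = 154537/81900 ≈ 1.887 in (> 0, runoff occurs)
Runoff Q = (P−Ia)²/(P−Ia+S) = (1.887)²/(1.887+6.716) = 23881684369/57701580300 ≈ 0.414 in

Q = 23881684369/57701580300 in ≈ 0.414 in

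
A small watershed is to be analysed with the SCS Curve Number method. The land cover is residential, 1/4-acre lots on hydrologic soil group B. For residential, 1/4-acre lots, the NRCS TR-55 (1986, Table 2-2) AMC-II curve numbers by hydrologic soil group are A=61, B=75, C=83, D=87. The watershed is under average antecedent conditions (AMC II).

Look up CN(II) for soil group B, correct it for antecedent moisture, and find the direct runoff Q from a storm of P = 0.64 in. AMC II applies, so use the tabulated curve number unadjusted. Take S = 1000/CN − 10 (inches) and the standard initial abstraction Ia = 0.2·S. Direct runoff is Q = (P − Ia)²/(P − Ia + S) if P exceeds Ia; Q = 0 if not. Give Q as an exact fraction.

NRCS table: residential, 1/4-acre lots, soil group B → CN(II) = 75
Average conditions: CN = 75 (no AMC adjustment).
Max retention: S = 1000/75 − 10 = 10/3 in (≈ 3.333 in)
Ia = 0.2·(10/3) = 2/3 in ≈ 0.667 in
P = 0.640 ≤ Ia = 0.667 in: entire storm abstracted, Q = 0.

Q = 0 in ≈ 0.000 in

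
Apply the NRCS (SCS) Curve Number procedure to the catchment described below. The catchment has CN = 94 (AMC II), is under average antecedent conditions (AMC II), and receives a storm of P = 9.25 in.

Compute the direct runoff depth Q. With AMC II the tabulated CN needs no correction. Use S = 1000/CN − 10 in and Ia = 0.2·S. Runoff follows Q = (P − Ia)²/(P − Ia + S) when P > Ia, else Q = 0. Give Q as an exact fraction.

Q = 588245/68996 in ≈ 8.526 in

Average conditions: CN = 94 (no AMC adjustment).
Max retention: S = 1000/94 − 10 = 30/47 in (≈ 0.638 in)
Ia = 0.2S: 0.2·0.638 = 0.128 in (exactly 6/47)
Since P=9.250 > Ia=0.128: effective rainfall P−Ia = 1715/188 in
Q = (1715/188)²/((1715/188) + 30/47) = (2941225/35344)/(1835/188) = 588245/68996 in ≈ 8.526 in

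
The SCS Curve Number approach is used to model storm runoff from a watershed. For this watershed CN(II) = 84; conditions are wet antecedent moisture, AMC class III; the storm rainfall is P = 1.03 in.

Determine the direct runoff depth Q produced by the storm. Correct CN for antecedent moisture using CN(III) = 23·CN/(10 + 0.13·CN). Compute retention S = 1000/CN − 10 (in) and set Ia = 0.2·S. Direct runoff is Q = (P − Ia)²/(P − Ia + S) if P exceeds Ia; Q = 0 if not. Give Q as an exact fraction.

Wet (AMC III): CN(III) = 23·84/(10 + 0.13·84) = 1932/(523/25) = 48300/523 ≈ 92.352
Retention S: 1000/CN − 10 with CN=92.352 → S = 400/483 ≈ 0.828 in
Ia = 0.2·(400/483) = 80/483 in ≈ 0.166 in
Since P=1.030 > Ia=0.166: effective rainfall P−Ia = 41749/48300 in
Q = (41749/48300)²/((41749/48300) + 400/483) = (1742979001/2332890000)/(81749/48300) = 1742979001/3948476700 in ≈ 0.441 in

Q = 1742979001/3948476700 in ≈ 0.441 in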